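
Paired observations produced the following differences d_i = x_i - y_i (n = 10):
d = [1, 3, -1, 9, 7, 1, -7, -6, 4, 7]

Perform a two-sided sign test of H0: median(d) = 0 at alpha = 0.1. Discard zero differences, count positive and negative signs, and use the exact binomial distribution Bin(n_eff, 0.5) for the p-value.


Step 1: Discard zero differences. Original n = 10; n_eff = number of nonzero differences = 10.
Nonzero differences (with sign): +1, +3, -1, +9, +7, +1, -7, -6, +4, +7
Step 2: Count signs: positive = 7, negative = 3.
Step 3: Under H0: P(positive) = 0.5, so the number of positives S ~ Bin(10, 0.5).
Step 4: Two-sided exact p-value = sum of Bin(10,0.5) probabilities at or below the observed probability = 0.343750.
Step 5: alpha = 0.1. fail to reject H0.

n_eff = 10, pos = 7, neg = 3, p = 0.343750, fail to reject H0.


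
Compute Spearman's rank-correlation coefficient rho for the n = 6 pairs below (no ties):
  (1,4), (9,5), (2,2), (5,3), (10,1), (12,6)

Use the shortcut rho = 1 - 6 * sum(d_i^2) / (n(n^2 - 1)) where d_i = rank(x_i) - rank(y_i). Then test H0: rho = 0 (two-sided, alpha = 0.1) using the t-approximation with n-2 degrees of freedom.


Step 1: Rank x and y separately (midranks; no ties here).
rank(x): 1->1, 9->4, 2->2, 5->3, 10->5, 12->6
rank(y): 4->4, 5->5, 2->2, 3->3, 1->1, 6->6
Step 2: d_i = R_x(i) - R_y(i); compute d_i^2.
  (1-4)^2=9, (4-5)^2=1, (2-2)^2=0, (3-3)^2=0, (5-1)^2=16, (6-6)^2=0
sum(d^2) = 26.
Step 3: rho = 1 - 6*26 / (6*(6^2 - 1)) = 1 - 156/210 = 0.257143.
Step 4: Under H0, t = rho * sqrt((n-2)/(1-rho^2)) = 0.5322 ~ t(4).
Step 5: Two-sided p-value from the t-distribution with 4 df = 0.622787.
Step 6: alpha = 0.1. fail to reject H0.

rho = 0.2571, p = 0.622787, fail to reject H0 at alpha = 0.1.


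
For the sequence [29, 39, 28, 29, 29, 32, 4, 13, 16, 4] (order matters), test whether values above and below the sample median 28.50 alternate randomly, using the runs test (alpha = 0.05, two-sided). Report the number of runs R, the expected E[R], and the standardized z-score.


Step 1: Compute median = 28.50; label A = above, B = below.
Labels in order: AABAAABBBB  (n_A = 5, n_B = 5)
Step 2: Count runs R = 4.
Step 3: Under H0 (random ordering), E[R] = 2*n_A*n_B/(n_A+n_B) + 1 = 2*5*5/10 + 1 = 6.0000.
        Var[R] = 2*n_A*n_B*(2*n_A*n_B - n_A - n_B) / ((n_A+n_B)^2 * (n_A+n_B-1)) = 2000/900 = 2.2222.
        SD[R] = 1.4907.
Step 4: Continuity-corrected z = (R + 0.5 - E[R]) / SD[R] = (4 + 0.5 - 6.0000) / 1.4907 = -1.0062.
Step 5: Two-sided p-value via normal approximation = 2*(1 - Phi(|z|)) = 0.314305.
Step 6: alpha = 0.05. fail to reject H0.

R = 4, z = -1.0062, p = 0.314305, fail to reject H0.


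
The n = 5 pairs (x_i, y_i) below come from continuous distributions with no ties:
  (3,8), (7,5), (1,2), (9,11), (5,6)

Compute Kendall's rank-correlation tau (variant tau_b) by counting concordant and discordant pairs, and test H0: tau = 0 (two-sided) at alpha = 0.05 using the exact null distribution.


Step 1: Enumerate the 10 unordered pairs (i,j) with i<j and classify each by sign(x_j-x_i) * sign(y_j-y_i).
  (1,2):dx=+4,dy=-3->D; (1,3):dx=-2,dy=-6->C; (1,4):dx=+6,dy=+3->C; (1,5):dx=+2,dy=-2->D
  (2,3):dx=-6,dy=-3->C; (2,4):dx=+2,dy=+6->C; (2,5):dx=-2,dy=+1->D; (3,4):dx=+8,dy=+9->C
  (3,5):dx=+4,dy=+4->C; (4,5):dx=-4,dy=-5->C
Step 2: C = 7, D = 3, total pairs = 10.
Step 3: tau = (C - D)/(n(n-1)/2) = (7 - 3)/10 = 0.400000.
Step 4: Exact two-sided p-value (enumerate n! = 120 permutations of y under H0): p = 0.483333.
Step 5: alpha = 0.05. fail to reject H0.

tau_b = 0.4000 (C=7, D=3), p = 0.483333, fail to reject H0.


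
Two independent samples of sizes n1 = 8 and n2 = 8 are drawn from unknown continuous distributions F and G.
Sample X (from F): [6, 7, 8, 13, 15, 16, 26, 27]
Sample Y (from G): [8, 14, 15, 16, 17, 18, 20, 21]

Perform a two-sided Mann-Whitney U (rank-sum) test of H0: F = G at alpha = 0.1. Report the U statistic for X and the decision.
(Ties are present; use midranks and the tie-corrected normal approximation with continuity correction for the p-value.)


Step 1: Combine and sort all 16 observations; assign midranks.
sorted (value, group): (6,X), (7,X), (8,X), (8,Y), (13,X), (14,Y), (15,X), (15,Y), (16,X), (16,Y), (17,Y), (18,Y), (20,Y), (21,Y), (26,X), (27,X)
ranks: 6->1, 7->2, 8->3.5, 8->3.5, 13->5, 14->6, 15->7.5, 15->7.5, 16->9.5, 16->9.5, 17->11, 18->12, 20->13, 21->14, 26->15, 27->16
Step 2: Rank sum for X: R1 = 1 + 2 + 3.5 + 5 + 7.5 + 9.5 + 15 + 16 = 59.5.
Step 3: U_X = R1 - n1(n1+1)/2 = 59.5 - 8*9/2 = 59.5 - 36 = 23.5.
       U_Y = n1*n2 - U_X = 64 - 23.5 = 40.5.
Step 4: Ties are present, so use the tie-corrected normal approximation (with continuity correction) for the p-value.
Step 5: p-value = 0.399773; compare to alpha = 0.1. fail to reject H0.

U_X = 23.5, p = 0.399773, fail to reject H0 at alpha = 0.1.


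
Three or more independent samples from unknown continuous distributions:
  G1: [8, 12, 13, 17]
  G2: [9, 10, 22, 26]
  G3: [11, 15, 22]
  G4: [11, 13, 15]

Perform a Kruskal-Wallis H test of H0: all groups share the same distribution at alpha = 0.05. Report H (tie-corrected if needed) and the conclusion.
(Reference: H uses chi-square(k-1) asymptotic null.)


Step 1: Combine all N = 14 observations and assign midranks.
sorted (value, group, rank): (8,G1,1), (9,G2,2), (10,G2,3), (11,G3,4.5), (11,G4,4.5), (12,G1,6), (13,G1,7.5), (13,G4,7.5), (15,G3,9.5), (15,G4,9.5), (17,G1,11), (22,G2,12.5), (22,G3,12.5), (26,G2,14)
Step 2: Sum ranks within each group.
R_1 = 25.5 (n_1 = 4)
R_2 = 31.5 (n_2 = 4)
R_3 = 26.5 (n_3 = 3)
R_4 = 21.5 (n_4 = 3)
Step 3: H = 12/(N(N+1)) * sum(R_i^2/n_i) - 3(N+1)
     = 12/(14*15) * (25.5^2/4 + 31.5^2/4 + 26.5^2/3 + 21.5^2/3) - 3*15
     = 0.057143 * 798.792 - 45
     = 0.645238.
Step 4: Ties present; correction factor C = 1 - 24/(14^3 - 14) = 0.991209. Corrected H = 0.645238 / 0.991209 = 0.650961.
Step 5: Under H0, H ~ chi^2(3); p-value = 0.884673.
Step 6: alpha = 0.05. fail to reject H0.

H = 0.6510, df = 3, p = 0.884673, fail to reject H0.


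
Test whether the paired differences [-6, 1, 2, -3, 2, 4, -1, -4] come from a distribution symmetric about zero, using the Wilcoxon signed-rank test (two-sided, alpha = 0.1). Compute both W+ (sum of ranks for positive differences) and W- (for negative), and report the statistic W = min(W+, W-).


Step 1: Drop any zero differences (none here) and take |d_i|.
|d| = [6, 1, 2, 3, 2, 4, 1, 4]
Step 2: Midrank |d_i| (ties get averaged ranks).
ranks: |6|->8, |1|->1.5, |2|->3.5, |3|->5, |2|->3.5, |4|->6.5, |1|->1.5, |4|->6.5
Step 3: Attach original signs; sum ranks with positive sign and with negative sign.
W+ = 1.5 + 3.5 + 3.5 + 6.5 = 15
W- = 8 + 5 + 1.5 + 6.5 = 21
(Check: W+ + W- = 36 should equal n(n+1)/2 = 36.)
Step 4: Test statistic W = min(W+, W-) = 15.
Step 5: Ties in |d|, so use the tie-corrected normal approximation.
        E[W] = n(n+1)/4 = 8*9/4 = 18.
        Tie groups: |d|=1 (t=2), |d|=2 (t=2), |d|=4 (t=2); sum(t^3 - t) = 18.
        Var[W] = n(n+1)(2n+1)/24 - sum(t^3-t)/48 = 1224/24 - 18/48 = 50.625.
        z = (W - E[W]) / sqrt(Var[W]) = (15 - 18) / 7.1151 = -0.4216.
        Two-sided p = 2*Phi(z) = 0.673290.
Step 6: alpha = 0.1. fail to reject H0.

W+ = 15, W- = 21, W = min = 15, p = 0.673290, fail to reject H0.


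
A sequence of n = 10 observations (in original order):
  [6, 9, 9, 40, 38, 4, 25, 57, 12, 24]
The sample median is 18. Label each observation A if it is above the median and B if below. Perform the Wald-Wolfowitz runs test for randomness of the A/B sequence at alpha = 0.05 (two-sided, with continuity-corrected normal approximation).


Step 1: Compute median = 18; label A = above, B = below.
Labels in order: BBBAABAABA  (n_A = 5, n_B = 5)
Step 2: Count runs R = 6.
Step 3: Under H0 (random ordering), E[R] = 2*n_A*n_B/(n_A+n_B) + 1 = 2*5*5/10 + 1 = 6.0000.
        Var[R] = 2*n_A*n_B*(2*n_A*n_B - n_A - n_B) / ((n_A+n_B)^2 * (n_A+n_B-1)) = 2000/900 = 2.2222.
        SD[R] = 1.4907.
Step 4: R = E[R], so z = 0 with no continuity correction.
Step 5: Two-sided p-value via normal approximation = 2*(1 - Phi(|z|)) = 1.000000.
Step 6: alpha = 0.05. fail to reject H0.

R = 6, z = 0.0000, p = 1.000000, fail to reject H0.


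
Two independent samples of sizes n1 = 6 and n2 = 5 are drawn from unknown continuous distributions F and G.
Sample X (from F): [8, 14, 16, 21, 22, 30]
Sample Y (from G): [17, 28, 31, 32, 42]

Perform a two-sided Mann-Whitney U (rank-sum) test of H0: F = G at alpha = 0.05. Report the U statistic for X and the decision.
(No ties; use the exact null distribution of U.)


Step 1: Combine and sort all 11 observations; assign midranks.
sorted (value, group): (8,X), (14,X), (16,X), (17,Y), (21,X), (22,X), (28,Y), (30,X), (31,Y), (32,Y), (42,Y)
ranks: 8->1, 14->2, 16->3, 17->4, 21->5, 22->6, 28->7, 30->8, 31->9, 32->10, 42->11
Step 2: Rank sum for X: R1 = 1 + 2 + 3 + 5 + 6 + 8 = 25.
Step 3: U_X = R1 - n1(n1+1)/2 = 25 - 6*7/2 = 25 - 21 = 4.
       U_Y = n1*n2 - U_X = 30 - 4 = 26.
Step 4: No ties, so the exact null distribution of U (based on enumerating the C(11,6) = 462 equally likely rank assignments) gives the two-sided p-value.
Step 5: p-value = 0.051948; compare to alpha = 0.05. fail to reject H0.

U_X = 4, p = 0.051948, fail to reject H0 at alpha = 0.05.


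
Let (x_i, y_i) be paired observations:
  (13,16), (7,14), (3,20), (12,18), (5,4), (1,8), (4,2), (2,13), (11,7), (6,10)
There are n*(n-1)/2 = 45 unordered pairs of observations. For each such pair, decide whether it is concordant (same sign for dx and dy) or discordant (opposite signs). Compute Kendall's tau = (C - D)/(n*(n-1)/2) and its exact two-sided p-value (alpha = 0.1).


Step 1: Enumerate the 45 unordered pairs (i,j) with i<j and classify each by sign(x_j-x_i) * sign(y_j-y_i).
  (1,2):dx=-6,dy=-2->C; (1,3):dx=-10,dy=+4->D; (1,4):dx=-1,dy=+2->D; (1,5):dx=-8,dy=-12->C
  (1,6):dx=-12,dy=-8->C; (1,7):dx=-9,dy=-14->C; (1,8):dx=-11,dy=-3->C; (1,9):dx=-2,dy=-9->C
  (1,10):dx=-7,dy=-6->C; (2,3):dx=-4,dy=+6->D; (2,4):dx=+5,dy=+4->C; (2,5):dx=-2,dy=-10->C
  (2,6):dx=-6,dy=-6->C; (2,7):dx=-3,dy=-12->C; (2,8):dx=-5,dy=-1->C; (2,9):dx=+4,dy=-7->D
  (2,10):dx=-1,dy=-4->C; (3,4):dx=+9,dy=-2->D; (3,5):dx=+2,dy=-16->D; (3,6):dx=-2,dy=-12->C
  (3,7):dx=+1,dy=-18->D; (3,8):dx=-1,dy=-7->C; (3,9):dx=+8,dy=-13->D; (3,10):dx=+3,dy=-10->D
  (4,5):dx=-7,dy=-14->C; (4,6):dx=-11,dy=-10->C; (4,7):dx=-8,dy=-16->C; (4,8):dx=-10,dy=-5->C
  (4,9):dx=-1,dy=-11->C; (4,10):dx=-6,dy=-8->C; (5,6):dx=-4,dy=+4->D; (5,7):dx=-1,dy=-2->C
  (5,8):dx=-3,dy=+9->D; (5,9):dx=+6,dy=+3->C; (5,10):dx=+1,dy=+6->C; (6,7):dx=+3,dy=-6->D
  (6,8):dx=+1,dy=+5->C; (6,9):dx=+10,dy=-1->D; (6,10):dx=+5,dy=+2->C; (7,8):dx=-2,dy=+11->D
  (7,9):dx=+7,dy=+5->C; (7,10):dx=+2,dy=+8->C; (8,9):dx=+9,dy=-6->D; (8,10):dx=+4,dy=-3->D
  (9,10):dx=-5,dy=+3->D
Step 2: C = 28, D = 17, total pairs = 45.
Step 3: tau = (C - D)/(n(n-1)/2) = (28 - 17)/45 = 0.244444.
Step 4: Exact two-sided p-value (enumerate n! = 3628800 permutations of y under H0): p = 0.380720.
Step 5: alpha = 0.1. fail to reject H0.

tau_b = 0.2444 (C=28, D=17), p = 0.380720, fail to reject H0.


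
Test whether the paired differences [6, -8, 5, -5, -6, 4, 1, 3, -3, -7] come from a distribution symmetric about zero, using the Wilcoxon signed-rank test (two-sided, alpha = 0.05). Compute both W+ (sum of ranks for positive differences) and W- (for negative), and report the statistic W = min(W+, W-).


Step 1: Drop any zero differences (none here) and take |d_i|.
|d| = [6, 8, 5, 5, 6, 4, 1, 3, 3, 7]
Step 2: Midrank |d_i| (ties get averaged ranks).
ranks: |6|->7.5, |8|->10, |5|->5.5, |5|->5.5, |6|->7.5, |4|->4, |1|->1, |3|->2.5, |3|->2.5, |7|->9
Step 3: Attach original signs; sum ranks with positive sign and with negative sign.
W+ = 7.5 + 5.5 + 4 + 1 + 2.5 = 20.5
W- = 10 + 5.5 + 7.5 + 2.5 + 9 = 34.5
(Check: W+ + W- = 55 should equal n(n+1)/2 = 55.)
Step 4: Test statistic W = min(W+, W-) = 20.5.
Step 5: Ties in |d|, so use the tie-corrected normal approximation.
        E[W] = n(n+1)/4 = 10*11/4 = 27.5.
        Tie groups: |d|=3 (t=2), |d|=5 (t=2), |d|=6 (t=2); sum(t^3 - t) = 18.
        Var[W] = n(n+1)(2n+1)/24 - sum(t^3-t)/48 = 2310/24 - 18/48 = 95.875.
        z = (W - E[W]) / sqrt(Var[W]) = (20.5 - 27.5) / 9.7916 = -0.7149.
        Two-sided p = 2*Phi(z) = 0.474671.
Step 6: alpha = 0.05. fail to reject H0.

W+ = 20.5, W- = 34.5, W = min = 20.5, p = 0.474671, fail to reject H0.


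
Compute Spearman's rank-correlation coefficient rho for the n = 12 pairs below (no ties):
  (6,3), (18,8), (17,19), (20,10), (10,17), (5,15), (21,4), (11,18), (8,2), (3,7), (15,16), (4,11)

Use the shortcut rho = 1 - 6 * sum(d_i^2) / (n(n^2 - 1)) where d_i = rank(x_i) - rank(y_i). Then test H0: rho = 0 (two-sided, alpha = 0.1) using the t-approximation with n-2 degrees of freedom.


Step 1: Rank x and y separately (midranks; no ties here).
rank(x): 6->4, 18->10, 17->9, 20->11, 10->6, 5->3, 21->12, 11->7, 8->5, 3->1, 15->8, 4->2
rank(y): 3->2, 8->5, 19->12, 10->6, 17->10, 15->8, 4->3, 18->11, 2->1, 7->4, 16->9, 11->7
Step 2: d_i = R_x(i) - R_y(i); compute d_i^2.
  (4-2)^2=4, (10-5)^2=25, (9-12)^2=9, (11-6)^2=25, (6-10)^2=16, (3-8)^2=25, (12-3)^2=81, (7-11)^2=16, (5-1)^2=16, (1-4)^2=9, (8-9)^2=1, (2-7)^2=25
sum(d^2) = 252.
Step 3: rho = 1 - 6*252 / (12*(12^2 - 1)) = 1 - 1512/1716 = 0.118881.
Step 4: Under H0, t = rho * sqrt((n-2)/(1-rho^2)) = 0.3786 ~ t(10).
Step 5: Two-sided p-value from the t-distribution with 10 df = 0.712884.
Step 6: alpha = 0.1. fail to reject H0.

rho = 0.1189, p = 0.712884, fail to reject H0 at alpha = 0.1.


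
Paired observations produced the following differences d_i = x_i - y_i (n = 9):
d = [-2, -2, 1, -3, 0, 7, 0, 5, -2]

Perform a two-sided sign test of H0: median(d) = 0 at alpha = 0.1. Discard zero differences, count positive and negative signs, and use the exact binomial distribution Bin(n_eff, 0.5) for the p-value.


Step 1: Discard zero differences. Original n = 9; n_eff = number of nonzero differences = 7.
Nonzero differences (with sign): -2, -2, +1, -3, +7, +5, -2
Step 2: Count signs: positive = 3, negative = 4.
Step 3: Under H0: P(positive) = 0.5, so the number of positives S ~ Bin(7, 0.5).
Step 4: Two-sided exact p-value = sum of Bin(7,0.5) probabilities at or below the observed probability = 1.000000.
Step 5: alpha = 0.1. fail to reject H0.

n_eff = 7, pos = 3, neg = 4, p = 1.000000, fail to reject H0.


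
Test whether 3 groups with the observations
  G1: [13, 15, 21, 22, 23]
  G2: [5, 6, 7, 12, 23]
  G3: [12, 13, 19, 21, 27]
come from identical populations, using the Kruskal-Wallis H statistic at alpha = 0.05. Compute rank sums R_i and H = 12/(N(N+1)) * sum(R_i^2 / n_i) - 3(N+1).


Step 1: Combine all N = 15 observations and assign midranks.
sorted (value, group, rank): (5,G2,1), (6,G2,2), (7,G2,3), (12,G2,4.5), (12,G3,4.5), (13,G1,6.5), (13,G3,6.5), (15,G1,8), (19,G3,9), (21,G1,10.5), (21,G3,10.5), (22,G1,12), (23,G1,13.5), (23,G2,13.5), (27,G3,15)
Step 2: Sum ranks within each group.
R_1 = 50.5 (n_1 = 5)
R_2 = 24 (n_2 = 5)
R_3 = 45.5 (n_3 = 5)
Step 3: H = 12/(N(N+1)) * sum(R_i^2/n_i) - 3(N+1)
     = 12/(15*16) * (50.5^2/5 + 24^2/5 + 45.5^2/5) - 3*16
     = 0.050000 * 1039.3 - 48
     = 3.965000.
Step 4: Ties present; correction factor C = 1 - 24/(15^3 - 15) = 0.992857. Corrected H = 3.965000 / 0.992857 = 3.993525.
Step 5: Under H0, H ~ chi^2(2); p-value = 0.135774.
Step 6: alpha = 0.05. fail to reject H0.

H = 3.9935, df = 2, p = 0.135774, fail to reject H0.


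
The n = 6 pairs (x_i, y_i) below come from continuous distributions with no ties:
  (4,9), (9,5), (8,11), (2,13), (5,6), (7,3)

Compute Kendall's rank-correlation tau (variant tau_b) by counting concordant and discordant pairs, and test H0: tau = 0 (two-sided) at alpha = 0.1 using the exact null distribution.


Step 1: Enumerate the 15 unordered pairs (i,j) with i<j and classify each by sign(x_j-x_i) * sign(y_j-y_i).
  (1,2):dx=+5,dy=-4->D; (1,3):dx=+4,dy=+2->C; (1,4):dx=-2,dy=+4->D; (1,5):dx=+1,dy=-3->D
  (1,6):dx=+3,dy=-6->D; (2,3):dx=-1,dy=+6->D; (2,4):dx=-7,dy=+8->D; (2,5):dx=-4,dy=+1->D
  (2,6):dx=-2,dy=-2->C; (3,4):dx=-6,dy=+2->D; (3,5):dx=-3,dy=-5->C; (3,6):dx=-1,dy=-8->C
  (4,5):dx=+3,dy=-7->D; (4,6):dx=+5,dy=-10->D; (5,6):dx=+2,dy=-3->D
Step 2: C = 4, D = 11, total pairs = 15.
Step 3: tau = (C - D)/(n(n-1)/2) = (4 - 11)/15 = -0.466667.
Step 4: Exact two-sided p-value (enumerate n! = 720 permutations of y under H0): p = 0.272222.
Step 5: alpha = 0.1. fail to reject H0.

tau_b = -0.4667 (C=4, D=11), p = 0.272222, fail to reject H0.


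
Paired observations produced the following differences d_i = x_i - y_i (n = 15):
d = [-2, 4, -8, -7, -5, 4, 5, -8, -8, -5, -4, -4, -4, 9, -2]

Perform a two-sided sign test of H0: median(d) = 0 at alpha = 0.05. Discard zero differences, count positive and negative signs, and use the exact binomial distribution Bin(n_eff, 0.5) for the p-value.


Step 1: Discard zero differences. Original n = 15; n_eff = number of nonzero differences = 15.
Nonzero differences (with sign): -2, +4, -8, -7, -5, +4, +5, -8, -8, -5, -4, -4, -4, +9, -2
Step 2: Count signs: positive = 4, negative = 11.
Step 3: Under H0: P(positive) = 0.5, so the number of positives S ~ Bin(15, 0.5).
Step 4: Two-sided exact p-value = sum of Bin(15,0.5) probabilities at or below the observed probability = 0.118469.
Step 5: alpha = 0.05. fail to reject H0.

n_eff = 15, pos = 4, neg = 11, p = 0.118469, fail to reject H0.


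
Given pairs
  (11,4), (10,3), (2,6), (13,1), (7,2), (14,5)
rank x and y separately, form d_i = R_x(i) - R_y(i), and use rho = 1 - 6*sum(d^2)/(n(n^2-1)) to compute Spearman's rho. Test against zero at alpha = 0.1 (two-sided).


Step 1: Rank x and y separately (midranks; no ties here).
rank(x): 11->4, 10->3, 2->1, 13->5, 7->2, 14->6
rank(y): 4->4, 3->3, 6->6, 1->1, 2->2, 5->5
Step 2: d_i = R_x(i) - R_y(i); compute d_i^2.
  (4-4)^2=0, (3-3)^2=0, (1-6)^2=25, (5-1)^2=16, (2-2)^2=0, (6-5)^2=1
sum(d^2) = 42.
Step 3: rho = 1 - 6*42 / (6*(6^2 - 1)) = 1 - 252/210 = -0.200000.
Step 4: Under H0, t = rho * sqrt((n-2)/(1-rho^2)) = -0.4082 ~ t(4).
Step 5: Two-sided p-value from the t-distribution with 4 df = 0.704000.
Step 6: alpha = 0.1. fail to reject H0.

rho = -0.2000, p = 0.704000, fail to reject H0 at alpha = 0.1.


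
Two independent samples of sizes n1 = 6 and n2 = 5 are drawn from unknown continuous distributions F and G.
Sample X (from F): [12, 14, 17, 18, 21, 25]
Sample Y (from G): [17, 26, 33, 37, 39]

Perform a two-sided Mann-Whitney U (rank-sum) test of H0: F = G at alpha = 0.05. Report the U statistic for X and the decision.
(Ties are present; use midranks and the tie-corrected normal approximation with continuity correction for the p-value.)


Step 1: Combine and sort all 11 observations; assign midranks.
sorted (value, group): (12,X), (14,X), (17,X), (17,Y), (18,X), (21,X), (25,X), (26,Y), (33,Y), (37,Y), (39,Y)
ranks: 12->1, 14->2, 17->3.5, 17->3.5, 18->5, 21->6, 25->7, 26->8, 33->9, 37->10, 39->11
Step 2: Rank sum for X: R1 = 1 + 2 + 3.5 + 5 + 6 + 7 = 24.5.
Step 3: U_X = R1 - n1(n1+1)/2 = 24.5 - 6*7/2 = 24.5 - 21 = 3.5.
       U_Y = n1*n2 - U_X = 30 - 3.5 = 26.5.
Step 4: Ties are present, so use the tie-corrected normal approximation (with continuity correction) for the p-value.
Step 5: p-value = 0.044126; compare to alpha = 0.05. reject H0.

U_X = 3.5, p = 0.044126, reject H0 at alpha = 0.05.


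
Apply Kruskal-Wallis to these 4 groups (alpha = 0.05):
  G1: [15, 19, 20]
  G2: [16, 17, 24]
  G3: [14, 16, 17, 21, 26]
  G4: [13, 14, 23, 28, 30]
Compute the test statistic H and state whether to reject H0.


Step 1: Combine all N = 16 observations and assign midranks.
sorted (value, group, rank): (13,G4,1), (14,G3,2.5), (14,G4,2.5), (15,G1,4), (16,G2,5.5), (16,G3,5.5), (17,G2,7.5), (17,G3,7.5), (19,G1,9), (20,G1,10), (21,G3,11), (23,G4,12), (24,G2,13), (26,G3,14), (28,G4,15), (30,G4,16)
Step 2: Sum ranks within each group.
R_1 = 23 (n_1 = 3)
R_2 = 26 (n_2 = 3)
R_3 = 40.5 (n_3 = 5)
R_4 = 46.5 (n_4 = 5)
Step 3: H = 12/(N(N+1)) * sum(R_i^2/n_i) - 3(N+1)
     = 12/(16*17) * (23^2/3 + 26^2/3 + 40.5^2/5 + 46.5^2/5) - 3*17
     = 0.044118 * 1162.17 - 51
     = 0.272059.
Step 4: Ties present; correction factor C = 1 - 18/(16^3 - 16) = 0.995588. Corrected H = 0.272059 / 0.995588 = 0.273264.
Step 5: Under H0, H ~ chi^2(3); p-value = 0.964976.
Step 6: alpha = 0.05. fail to reject H0.

H = 0.2733, df = 3, p = 0.964976, fail to reject H0.


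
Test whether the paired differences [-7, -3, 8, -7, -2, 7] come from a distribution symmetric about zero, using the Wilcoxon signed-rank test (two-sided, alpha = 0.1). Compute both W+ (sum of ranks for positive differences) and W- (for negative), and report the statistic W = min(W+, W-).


Step 1: Drop any zero differences (none here) and take |d_i|.
|d| = [7, 3, 8, 7, 2, 7]
Step 2: Midrank |d_i| (ties get averaged ranks).
ranks: |7|->4, |3|->2, |8|->6, |7|->4, |2|->1, |7|->4
Step 3: Attach original signs; sum ranks with positive sign and with negative sign.
W+ = 6 + 4 = 10
W- = 4 + 2 + 4 + 1 = 11
(Check: W+ + W- = 21 should equal n(n+1)/2 = 21.)
Step 4: Test statistic W = min(W+, W-) = 10.
Step 5: Ties in |d|, so use the tie-corrected normal approximation.
        E[W] = n(n+1)/4 = 6*7/4 = 10.5.
        Tie groups: |d|=7 (t=3); sum(t^3 - t) = 24.
        Var[W] = n(n+1)(2n+1)/24 - sum(t^3-t)/48 = 546/24 - 24/48 = 22.25.
        z = (W - E[W]) / sqrt(Var[W]) = (10 - 10.5) / 4.7170 = -0.1060.
        Two-sided p = 2*Phi(z) = 0.915583.
Step 6: alpha = 0.1. fail to reject H0.

W+ = 10, W- = 11, W = min = 10, p = 0.915583, fail to reject H0.


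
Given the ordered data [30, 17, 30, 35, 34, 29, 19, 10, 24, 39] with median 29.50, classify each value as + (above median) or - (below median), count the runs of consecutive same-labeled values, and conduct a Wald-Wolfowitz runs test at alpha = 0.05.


Step 1: Compute median = 29.50; label A = above, B = below.
Labels in order: ABAAABBBBA  (n_A = 5, n_B = 5)
Step 2: Count runs R = 5.
Step 3: Under H0 (random ordering), E[R] = 2*n_A*n_B/(n_A+n_B) + 1 = 2*5*5/10 + 1 = 6.0000.
        Var[R] = 2*n_A*n_B*(2*n_A*n_B - n_A - n_B) / ((n_A+n_B)^2 * (n_A+n_B-1)) = 2000/900 = 2.2222.
        SD[R] = 1.4907.
Step 4: Continuity-corrected z = (R + 0.5 - E[R]) / SD[R] = (5 + 0.5 - 6.0000) / 1.4907 = -0.3354.
Step 5: Two-sided p-value via normal approximation = 2*(1 - Phi(|z|)) = 0.737316.
Step 6: alpha = 0.05. fail to reject H0.

R = 5, z = -0.3354, p = 0.737316, fail to reject H0.


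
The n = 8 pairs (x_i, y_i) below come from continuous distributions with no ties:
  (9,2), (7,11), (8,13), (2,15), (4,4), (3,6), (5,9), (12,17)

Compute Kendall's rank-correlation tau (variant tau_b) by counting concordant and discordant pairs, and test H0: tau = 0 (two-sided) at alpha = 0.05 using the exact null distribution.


Step 1: Enumerate the 28 unordered pairs (i,j) with i<j and classify each by sign(x_j-x_i) * sign(y_j-y_i).
  (1,2):dx=-2,dy=+9->D; (1,3):dx=-1,dy=+11->D; (1,4):dx=-7,dy=+13->D; (1,5):dx=-5,dy=+2->D
  (1,6):dx=-6,dy=+4->D; (1,7):dx=-4,dy=+7->D; (1,8):dx=+3,dy=+15->C; (2,3):dx=+1,dy=+2->C
  (2,4):dx=-5,dy=+4->D; (2,5):dx=-3,dy=-7->C; (2,6):dx=-4,dy=-5->C; (2,7):dx=-2,dy=-2->C
  (2,8):dx=+5,dy=+6->C; (3,4):dx=-6,dy=+2->D; (3,5):dx=-4,dy=-9->C; (3,6):dx=-5,dy=-7->C
  (3,7):dx=-3,dy=-4->C; (3,8):dx=+4,dy=+4->C; (4,5):dx=+2,dy=-11->D; (4,6):dx=+1,dy=-9->D
  (4,7):dx=+3,dy=-6->D; (4,8):dx=+10,dy=+2->C; (5,6):dx=-1,dy=+2->D; (5,7):dx=+1,dy=+5->C
  (5,8):dx=+8,dy=+13->C; (6,7):dx=+2,dy=+3->C; (6,8):dx=+9,dy=+11->C; (7,8):dx=+7,dy=+8->C
Step 2: C = 16, D = 12, total pairs = 28.
Step 3: tau = (C - D)/(n(n-1)/2) = (16 - 12)/28 = 0.142857.
Step 4: Exact two-sided p-value (enumerate n! = 40320 permutations of y under H0): p = 0.719544.
Step 5: alpha = 0.05. fail to reject H0.

tau_b = 0.1429 (C=16, D=12), p = 0.719544, fail to reject H0.


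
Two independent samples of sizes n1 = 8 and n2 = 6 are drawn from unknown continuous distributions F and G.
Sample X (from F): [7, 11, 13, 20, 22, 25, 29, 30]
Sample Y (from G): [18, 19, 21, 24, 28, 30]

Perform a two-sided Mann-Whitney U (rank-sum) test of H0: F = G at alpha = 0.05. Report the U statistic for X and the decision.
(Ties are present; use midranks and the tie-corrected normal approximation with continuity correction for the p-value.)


Step 1: Combine and sort all 14 observations; assign midranks.
sorted (value, group): (7,X), (11,X), (13,X), (18,Y), (19,Y), (20,X), (21,Y), (22,X), (24,Y), (25,X), (28,Y), (29,X), (30,X), (30,Y)
ranks: 7->1, 11->2, 13->3, 18->4, 19->5, 20->6, 21->7, 22->8, 24->9, 25->10, 28->11, 29->12, 30->13.5, 30->13.5
Step 2: Rank sum for X: R1 = 1 + 2 + 3 + 6 + 8 + 10 + 12 + 13.5 = 55.5.
Step 3: U_X = R1 - n1(n1+1)/2 = 55.5 - 8*9/2 = 55.5 - 36 = 19.5.
       U_Y = n1*n2 - U_X = 48 - 19.5 = 28.5.
Step 4: Ties are present, so use the tie-corrected normal approximation (with continuity correction) for the p-value.
Step 5: p-value = 0.605180; compare to alpha = 0.05. fail to reject H0.

U_X = 19.5, p = 0.605180, fail to reject H0 at alpha = 0.05.


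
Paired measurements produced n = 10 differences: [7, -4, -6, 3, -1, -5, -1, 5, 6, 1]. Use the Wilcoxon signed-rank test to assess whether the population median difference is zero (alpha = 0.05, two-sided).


Step 1: Drop any zero differences (none here) and take |d_i|.
|d| = [7, 4, 6, 3, 1, 5, 1, 5, 6, 1]
Step 2: Midrank |d_i| (ties get averaged ranks).
ranks: |7|->10, |4|->5, |6|->8.5, |3|->4, |1|->2, |5|->6.5, |1|->2, |5|->6.5, |6|->8.5, |1|->2
Step 3: Attach original signs; sum ranks with positive sign and with negative sign.
W+ = 10 + 4 + 6.5 + 8.5 + 2 = 31
W- = 5 + 8.5 + 2 + 6.5 + 2 = 24
(Check: W+ + W- = 55 should equal n(n+1)/2 = 55.)
Step 4: Test statistic W = min(W+, W-) = 24.
Step 5: Ties in |d|, so use the tie-corrected normal approximation.
        E[W] = n(n+1)/4 = 10*11/4 = 27.5.
        Tie groups: |d|=1 (t=3), |d|=5 (t=2), |d|=6 (t=2); sum(t^3 - t) = 36.
        Var[W] = n(n+1)(2n+1)/24 - sum(t^3-t)/48 = 2310/24 - 36/48 = 95.5.
        z = (W - E[W]) / sqrt(Var[W]) = (24 - 27.5) / 9.7724 = -0.3582.
        Two-sided p = 2*Phi(z) = 0.720230.
Step 6: alpha = 0.05. fail to reject H0.

W+ = 31, W- = 24, W = min = 24, p = 0.720230, fail to reject H0.


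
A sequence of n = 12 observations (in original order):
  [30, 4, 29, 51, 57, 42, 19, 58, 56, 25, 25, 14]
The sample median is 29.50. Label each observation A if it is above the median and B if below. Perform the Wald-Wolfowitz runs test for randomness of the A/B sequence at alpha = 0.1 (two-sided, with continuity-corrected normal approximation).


Step 1: Compute median = 29.50; label A = above, B = below.
Labels in order: ABBAAABAABBB  (n_A = 6, n_B = 6)
Step 2: Count runs R = 6.
Step 3: Under H0 (random ordering), E[R] = 2*n_A*n_B/(n_A+n_B) + 1 = 2*6*6/12 + 1 = 7.0000.
        Var[R] = 2*n_A*n_B*(2*n_A*n_B - n_A - n_B) / ((n_A+n_B)^2 * (n_A+n_B-1)) = 4320/1584 = 2.7273.
        SD[R] = 1.6514.
Step 4: Continuity-corrected z = (R + 0.5 - E[R]) / SD[R] = (6 + 0.5 - 7.0000) / 1.6514 = -0.3028.
Step 5: Two-sided p-value via normal approximation = 2*(1 - Phi(|z|)) = 0.762069.
Step 6: alpha = 0.1. fail to reject H0.

R = 6, z = -0.3028, p = 0.762069, fail to reject H0.


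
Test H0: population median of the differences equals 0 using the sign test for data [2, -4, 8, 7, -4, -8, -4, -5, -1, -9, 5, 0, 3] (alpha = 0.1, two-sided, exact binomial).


Step 1: Discard zero differences. Original n = 13; n_eff = number of nonzero differences = 12.
Nonzero differences (with sign): +2, -4, +8, +7, -4, -8, -4, -5, -1, -9, +5, +3
Step 2: Count signs: positive = 5, negative = 7.
Step 3: Under H0: P(positive) = 0.5, so the number of positives S ~ Bin(12, 0.5).
Step 4: Two-sided exact p-value = sum of Bin(12,0.5) probabilities at or below the observed probability = 0.774414.
Step 5: alpha = 0.1. fail to reject H0.

n_eff = 12, pos = 5, neg = 7, p = 0.774414, fail to reject H0.


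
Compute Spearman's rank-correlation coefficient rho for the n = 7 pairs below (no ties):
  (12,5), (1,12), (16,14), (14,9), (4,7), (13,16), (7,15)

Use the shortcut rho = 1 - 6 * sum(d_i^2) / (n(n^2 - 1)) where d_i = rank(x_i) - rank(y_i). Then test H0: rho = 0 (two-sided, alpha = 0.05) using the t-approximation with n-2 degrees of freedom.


Step 1: Rank x and y separately (midranks; no ties here).
rank(x): 12->4, 1->1, 16->7, 14->6, 4->2, 13->5, 7->3
rank(y): 5->1, 12->4, 14->5, 9->3, 7->2, 16->7, 15->6
Step 2: d_i = R_x(i) - R_y(i); compute d_i^2.
  (4-1)^2=9, (1-4)^2=9, (7-5)^2=4, (6-3)^2=9, (2-2)^2=0, (5-7)^2=4, (3-6)^2=9
sum(d^2) = 44.
Step 3: rho = 1 - 6*44 / (7*(7^2 - 1)) = 1 - 264/336 = 0.214286.
Step 4: Under H0, t = rho * sqrt((n-2)/(1-rho^2)) = 0.4906 ~ t(5).
Step 5: Two-sided p-value from the t-distribution with 5 df = 0.644512.
Step 6: alpha = 0.05. fail to reject H0.

rho = 0.2143, p = 0.644512, fail to reject H0 at alpha = 0.05.


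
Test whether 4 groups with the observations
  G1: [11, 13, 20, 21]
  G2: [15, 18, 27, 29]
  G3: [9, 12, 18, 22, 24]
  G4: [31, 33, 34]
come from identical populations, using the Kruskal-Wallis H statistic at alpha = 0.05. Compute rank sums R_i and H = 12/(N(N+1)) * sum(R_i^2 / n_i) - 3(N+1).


Step 1: Combine all N = 16 observations and assign midranks.
sorted (value, group, rank): (9,G3,1), (11,G1,2), (12,G3,3), (13,G1,4), (15,G2,5), (18,G2,6.5), (18,G3,6.5), (20,G1,8), (21,G1,9), (22,G3,10), (24,G3,11), (27,G2,12), (29,G2,13), (31,G4,14), (33,G4,15), (34,G4,16)
Step 2: Sum ranks within each group.
R_1 = 23 (n_1 = 4)
R_2 = 36.5 (n_2 = 4)
R_3 = 31.5 (n_3 = 5)
R_4 = 45 (n_4 = 3)
Step 3: H = 12/(N(N+1)) * sum(R_i^2/n_i) - 3(N+1)
     = 12/(16*17) * (23^2/4 + 36.5^2/4 + 31.5^2/5 + 45^2/3) - 3*17
     = 0.044118 * 1338.76 - 51
     = 8.063051.
Step 4: Ties present; correction factor C = 1 - 6/(16^3 - 16) = 0.998529. Corrected H = 8.063051 / 0.998529 = 8.074926.
Step 5: Under H0, H ~ chi^2(3); p-value = 0.044488.
Step 6: alpha = 0.05. reject H0.

H = 8.0749, df = 3, p = 0.044488, reject H0.


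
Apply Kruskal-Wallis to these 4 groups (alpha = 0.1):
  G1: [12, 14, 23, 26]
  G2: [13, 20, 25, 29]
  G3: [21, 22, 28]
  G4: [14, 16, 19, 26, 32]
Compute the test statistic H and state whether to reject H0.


Step 1: Combine all N = 16 observations and assign midranks.
sorted (value, group, rank): (12,G1,1), (13,G2,2), (14,G1,3.5), (14,G4,3.5), (16,G4,5), (19,G4,6), (20,G2,7), (21,G3,8), (22,G3,9), (23,G1,10), (25,G2,11), (26,G1,12.5), (26,G4,12.5), (28,G3,14), (29,G2,15), (32,G4,16)
Step 2: Sum ranks within each group.
R_1 = 27 (n_1 = 4)
R_2 = 35 (n_2 = 4)
R_3 = 31 (n_3 = 3)
R_4 = 43 (n_4 = 5)
Step 3: H = 12/(N(N+1)) * sum(R_i^2/n_i) - 3(N+1)
     = 12/(16*17) * (27^2/4 + 35^2/4 + 31^2/3 + 43^2/5) - 3*17
     = 0.044118 * 1178.63 - 51
     = 0.998529.
Step 4: Ties present; correction factor C = 1 - 12/(16^3 - 16) = 0.997059. Corrected H = 0.998529 / 0.997059 = 1.001475.
Step 5: Under H0, H ~ chi^2(3); p-value = 0.800895.
Step 6: alpha = 0.1. fail to reject H0.

H = 1.0015, df = 3, p = 0.800895, fail to reject H0.


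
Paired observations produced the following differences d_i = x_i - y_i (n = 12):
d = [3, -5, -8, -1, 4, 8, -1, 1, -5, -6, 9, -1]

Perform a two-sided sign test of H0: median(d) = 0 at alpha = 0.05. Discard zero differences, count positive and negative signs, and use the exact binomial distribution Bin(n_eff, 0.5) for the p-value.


Step 1: Discard zero differences. Original n = 12; n_eff = number of nonzero differences = 12.
Nonzero differences (with sign): +3, -5, -8, -1, +4, +8, -1, +1, -5, -6, +9, -1
Step 2: Count signs: positive = 5, negative = 7.
Step 3: Under H0: P(positive) = 0.5, so the number of positives S ~ Bin(12, 0.5).
Step 4: Two-sided exact p-value = sum of Bin(12,0.5) probabilities at or below the observed probability = 0.774414.
Step 5: alpha = 0.05. fail to reject H0.

n_eff = 12, pos = 5, neg = 7, p = 0.774414, fail to reject H0.


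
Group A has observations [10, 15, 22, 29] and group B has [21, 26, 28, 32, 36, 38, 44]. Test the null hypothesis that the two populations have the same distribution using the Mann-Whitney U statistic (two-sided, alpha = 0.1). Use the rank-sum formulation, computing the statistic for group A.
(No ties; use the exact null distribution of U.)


Step 1: Combine and sort all 11 observations; assign midranks.
sorted (value, group): (10,X), (15,X), (21,Y), (22,X), (26,Y), (28,Y), (29,X), (32,Y), (36,Y), (38,Y), (44,Y)
ranks: 10->1, 15->2, 21->3, 22->4, 26->5, 28->6, 29->7, 32->8, 36->9, 38->10, 44->11
Step 2: Rank sum for X: R1 = 1 + 2 + 4 + 7 = 14.
Step 3: U_X = R1 - n1(n1+1)/2 = 14 - 4*5/2 = 14 - 10 = 4.
       U_Y = n1*n2 - U_X = 28 - 4 = 24.
Step 4: No ties, so the exact null distribution of U (based on enumerating the C(11,4) = 330 equally likely rank assignments) gives the two-sided p-value.
Step 5: p-value = 0.072727; compare to alpha = 0.1. reject H0.

U_X = 4, p = 0.072727, reject H0 at alpha = 0.1.


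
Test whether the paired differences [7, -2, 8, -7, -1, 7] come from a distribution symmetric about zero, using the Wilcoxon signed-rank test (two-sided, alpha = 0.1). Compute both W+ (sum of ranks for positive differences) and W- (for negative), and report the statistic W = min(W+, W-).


Step 1: Drop any zero differences (none here) and take |d_i|.
|d| = [7, 2, 8, 7, 1, 7]
Step 2: Midrank |d_i| (ties get averaged ranks).
ranks: |7|->4, |2|->2, |8|->6, |7|->4, |1|->1, |7|->4
Step 3: Attach original signs; sum ranks with positive sign and with negative sign.
W+ = 4 + 6 + 4 = 14
W- = 2 + 4 + 1 = 7
(Check: W+ + W- = 21 should equal n(n+1)/2 = 21.)
Step 4: Test statistic W = min(W+, W-) = 7.
Step 5: Ties in |d|, so use the tie-corrected normal approximation.
        E[W] = n(n+1)/4 = 6*7/4 = 10.5.
        Tie groups: |d|=7 (t=3); sum(t^3 - t) = 24.
        Var[W] = n(n+1)(2n+1)/24 - sum(t^3-t)/48 = 546/24 - 24/48 = 22.25.
        z = (W - E[W]) / sqrt(Var[W]) = (7 - 10.5) / 4.7170 = -0.7420.
        Two-sided p = 2*Phi(z) = 0.458088.
Step 6: alpha = 0.1. fail to reject H0.

W+ = 14, W- = 7, W = min = 7, p = 0.458088, fail to reject H0.


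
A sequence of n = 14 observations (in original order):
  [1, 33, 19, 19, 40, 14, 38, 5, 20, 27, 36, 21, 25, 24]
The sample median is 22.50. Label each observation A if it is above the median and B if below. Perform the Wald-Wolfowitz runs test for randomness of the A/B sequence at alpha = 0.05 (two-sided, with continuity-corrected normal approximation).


Step 1: Compute median = 22.50; label A = above, B = below.
Labels in order: BABBABABBAABAA  (n_A = 7, n_B = 7)
Step 2: Count runs R = 10.
Step 3: Under H0 (random ordering), E[R] = 2*n_A*n_B/(n_A+n_B) + 1 = 2*7*7/14 + 1 = 8.0000.
        Var[R] = 2*n_A*n_B*(2*n_A*n_B - n_A - n_B) / ((n_A+n_B)^2 * (n_A+n_B-1)) = 8232/2548 = 3.2308.
        SD[R] = 1.7974.
Step 4: Continuity-corrected z = (R - 0.5 - E[R]) / SD[R] = (10 - 0.5 - 8.0000) / 1.7974 = 0.8345.
Step 5: Two-sided p-value via normal approximation = 2*(1 - Phi(|z|)) = 0.403986.
Step 6: alpha = 0.05. fail to reject H0.

R = 10, z = 0.8345, p = 0.403986, fail to reject H0.


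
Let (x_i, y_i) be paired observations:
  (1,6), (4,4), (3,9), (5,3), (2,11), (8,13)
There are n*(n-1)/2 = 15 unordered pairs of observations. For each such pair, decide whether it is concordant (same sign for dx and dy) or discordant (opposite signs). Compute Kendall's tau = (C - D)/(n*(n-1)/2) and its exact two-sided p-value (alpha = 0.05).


Step 1: Enumerate the 15 unordered pairs (i,j) with i<j and classify each by sign(x_j-x_i) * sign(y_j-y_i).
  (1,2):dx=+3,dy=-2->D; (1,3):dx=+2,dy=+3->C; (1,4):dx=+4,dy=-3->D; (1,5):dx=+1,dy=+5->C
  (1,6):dx=+7,dy=+7->C; (2,3):dx=-1,dy=+5->D; (2,4):dx=+1,dy=-1->D; (2,5):dx=-2,dy=+7->D
  (2,6):dx=+4,dy=+9->C; (3,4):dx=+2,dy=-6->D; (3,5):dx=-1,dy=+2->D; (3,6):dx=+5,dy=+4->C
  (4,5):dx=-3,dy=+8->D; (4,6):dx=+3,dy=+10->C; (5,6):dx=+6,dy=+2->C
Step 2: C = 7, D = 8, total pairs = 15.
Step 3: tau = (C - D)/(n(n-1)/2) = (7 - 8)/15 = -0.066667.
Step 4: Exact two-sided p-value (enumerate n! = 720 permutations of y under H0): p = 1.000000.
Step 5: alpha = 0.05. fail to reject H0.

tau_b = -0.0667 (C=7, D=8), p = 1.000000, fail to reject H0.


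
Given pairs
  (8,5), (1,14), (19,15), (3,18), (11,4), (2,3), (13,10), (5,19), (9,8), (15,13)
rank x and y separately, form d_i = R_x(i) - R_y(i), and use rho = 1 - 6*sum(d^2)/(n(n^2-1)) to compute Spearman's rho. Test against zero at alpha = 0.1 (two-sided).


Step 1: Rank x and y separately (midranks; no ties here).
rank(x): 8->5, 1->1, 19->10, 3->3, 11->7, 2->2, 13->8, 5->4, 9->6, 15->9
rank(y): 5->3, 14->7, 15->8, 18->9, 4->2, 3->1, 10->5, 19->10, 8->4, 13->6
Step 2: d_i = R_x(i) - R_y(i); compute d_i^2.
  (5-3)^2=4, (1-7)^2=36, (10-8)^2=4, (3-9)^2=36, (7-2)^2=25, (2-1)^2=1, (8-5)^2=9, (4-10)^2=36, (6-4)^2=4, (9-6)^2=9
sum(d^2) = 164.
Step 3: rho = 1 - 6*164 / (10*(10^2 - 1)) = 1 - 984/990 = 0.006061.
Step 4: Under H0, t = rho * sqrt((n-2)/(1-rho^2)) = 0.0171 ~ t(8).
Step 5: Two-sided p-value from the t-distribution with 8 df = 0.986743.
Step 6: alpha = 0.1. fail to reject H0.

rho = 0.0061, p = 0.986743, fail to reject H0 at alpha = 0.1.


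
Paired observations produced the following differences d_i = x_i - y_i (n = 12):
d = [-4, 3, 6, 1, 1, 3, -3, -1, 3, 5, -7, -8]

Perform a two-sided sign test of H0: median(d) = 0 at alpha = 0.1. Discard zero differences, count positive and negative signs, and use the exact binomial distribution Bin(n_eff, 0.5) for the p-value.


Step 1: Discard zero differences. Original n = 12; n_eff = number of nonzero differences = 12.
Nonzero differences (with sign): -4, +3, +6, +1, +1, +3, -3, -1, +3, +5, -7, -8
Step 2: Count signs: positive = 7, negative = 5.
Step 3: Under H0: P(positive) = 0.5, so the number of positives S ~ Bin(12, 0.5).
Step 4: Two-sided exact p-value = sum of Bin(12,0.5) probabilities at or below the observed probability = 0.774414.
Step 5: alpha = 0.1. fail to reject H0.

n_eff = 12, pos = 7, neg = 5, p = 0.774414, fail to reject H0.


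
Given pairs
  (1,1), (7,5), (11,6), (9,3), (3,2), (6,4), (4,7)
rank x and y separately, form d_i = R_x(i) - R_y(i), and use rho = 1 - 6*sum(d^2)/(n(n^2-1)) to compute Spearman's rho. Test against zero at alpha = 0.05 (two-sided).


Step 1: Rank x and y separately (midranks; no ties here).
rank(x): 1->1, 7->5, 11->7, 9->6, 3->2, 6->4, 4->3
rank(y): 1->1, 5->5, 6->6, 3->3, 2->2, 4->4, 7->7
Step 2: d_i = R_x(i) - R_y(i); compute d_i^2.
  (1-1)^2=0, (5-5)^2=0, (7-6)^2=1, (6-3)^2=9, (2-2)^2=0, (4-4)^2=0, (3-7)^2=16
sum(d^2) = 26.
Step 3: rho = 1 - 6*26 / (7*(7^2 - 1)) = 1 - 156/336 = 0.535714.
Step 4: Under H0, t = rho * sqrt((n-2)/(1-rho^2)) = 1.4186 ~ t(5).
Step 5: Two-sided p-value from the t-distribution with 5 df = 0.215217.
Step 6: alpha = 0.05. fail to reject H0.

rho = 0.5357, p = 0.215217, fail to reject H0 at alpha = 0.05.


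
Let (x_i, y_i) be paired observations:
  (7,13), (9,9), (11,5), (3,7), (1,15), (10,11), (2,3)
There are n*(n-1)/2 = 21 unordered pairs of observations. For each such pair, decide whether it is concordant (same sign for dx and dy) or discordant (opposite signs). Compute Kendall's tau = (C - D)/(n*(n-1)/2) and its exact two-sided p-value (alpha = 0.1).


Step 1: Enumerate the 21 unordered pairs (i,j) with i<j and classify each by sign(x_j-x_i) * sign(y_j-y_i).
  (1,2):dx=+2,dy=-4->D; (1,3):dx=+4,dy=-8->D; (1,4):dx=-4,dy=-6->C; (1,5):dx=-6,dy=+2->D
  (1,6):dx=+3,dy=-2->D; (1,7):dx=-5,dy=-10->C; (2,3):dx=+2,dy=-4->D; (2,4):dx=-6,dy=-2->C
  (2,5):dx=-8,dy=+6->D; (2,6):dx=+1,dy=+2->C; (2,7):dx=-7,dy=-6->C; (3,4):dx=-8,dy=+2->D
  (3,5):dx=-10,dy=+10->D; (3,6):dx=-1,dy=+6->D; (3,7):dx=-9,dy=-2->C; (4,5):dx=-2,dy=+8->D
  (4,6):dx=+7,dy=+4->C; (4,7):dx=-1,dy=-4->C; (5,6):dx=+9,dy=-4->D; (5,7):dx=+1,dy=-12->D
  (6,7):dx=-8,dy=-8->C
Step 2: C = 9, D = 12, total pairs = 21.
Step 3: tau = (C - D)/(n(n-1)/2) = (9 - 12)/21 = -0.142857.
Step 4: Exact two-sided p-value (enumerate n! = 5040 permutations of y under H0): p = 0.772619.
Step 5: alpha = 0.1. fail to reject H0.

tau_b = -0.1429 (C=9, D=12), p = 0.772619, fail to reject H0.


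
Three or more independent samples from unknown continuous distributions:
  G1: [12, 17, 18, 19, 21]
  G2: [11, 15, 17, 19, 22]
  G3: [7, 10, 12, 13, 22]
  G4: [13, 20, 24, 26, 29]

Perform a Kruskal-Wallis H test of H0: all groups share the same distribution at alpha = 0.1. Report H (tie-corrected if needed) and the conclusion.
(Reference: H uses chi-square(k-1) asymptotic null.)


Step 1: Combine all N = 20 observations and assign midranks.
sorted (value, group, rank): (7,G3,1), (10,G3,2), (11,G2,3), (12,G1,4.5), (12,G3,4.5), (13,G3,6.5), (13,G4,6.5), (15,G2,8), (17,G1,9.5), (17,G2,9.5), (18,G1,11), (19,G1,12.5), (19,G2,12.5), (20,G4,14), (21,G1,15), (22,G2,16.5), (22,G3,16.5), (24,G4,18), (26,G4,19), (29,G4,20)
Step 2: Sum ranks within each group.
R_1 = 52.5 (n_1 = 5)
R_2 = 49.5 (n_2 = 5)
R_3 = 30.5 (n_3 = 5)
R_4 = 77.5 (n_4 = 5)
Step 3: H = 12/(N(N+1)) * sum(R_i^2/n_i) - 3(N+1)
     = 12/(20*21) * (52.5^2/5 + 49.5^2/5 + 30.5^2/5 + 77.5^2/5) - 3*21
     = 0.028571 * 2428.6 - 63
     = 6.388571.
Step 4: Ties present; correction factor C = 1 - 30/(20^3 - 20) = 0.996241. Corrected H = 6.388571 / 0.996241 = 6.412679.
Step 5: Under H0, H ~ chi^2(3); p-value = 0.093171.
Step 6: alpha = 0.1. reject H0.

H = 6.4127, df = 3, p = 0.093171, reject H0.
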